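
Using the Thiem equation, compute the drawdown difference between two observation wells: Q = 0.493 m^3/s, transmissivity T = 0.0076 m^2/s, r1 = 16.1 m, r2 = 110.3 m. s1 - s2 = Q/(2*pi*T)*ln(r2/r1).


Thiem equation: s1 - s2 = Q/(2*pi*T) * ln(r2/r1).
ln(r2/r1) = ln(110.3/16.1) = 1.9244.
Q/(2*pi*T) = 0.493 / (2*pi*0.0076) = 0.493 / 0.0478 = 10.3241.
s1 - s2 = 10.3241 * 1.9244 = 19.8676 m.

19.8676


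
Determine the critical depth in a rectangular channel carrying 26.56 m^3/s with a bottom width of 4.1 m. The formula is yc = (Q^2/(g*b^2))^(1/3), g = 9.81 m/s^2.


Using yc = (Q^2 / (g * b^2))^(1/3):
Q^2 = 26.56^2 = 705.43.
g * b^2 = 9.81 * 4.1^2 = 9.81 * 16.81 = 164.91.
Q^2 / (g*b^2) = 705.43 / 164.91 = 4.2777.
yc = 4.2777^(1/3) = 1.6233 m.

1.6233


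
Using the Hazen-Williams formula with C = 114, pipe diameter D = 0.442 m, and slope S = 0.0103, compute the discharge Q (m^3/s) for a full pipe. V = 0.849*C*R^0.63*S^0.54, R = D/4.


For a full circular pipe, R = D/4 = 0.442/4 = 0.1105 m.
V = 0.849 * 114 * 0.1105^0.63 * 0.0103^0.54
  = 0.849 * 114 * 0.249642 * 0.084515
  = 2.042 m/s.
Pipe area A = pi*D^2/4 = pi*0.442^2/4 = 0.1534 m^2.
Q = A * V = 0.1534 * 2.042 = 0.3133 m^3/s.

0.3133


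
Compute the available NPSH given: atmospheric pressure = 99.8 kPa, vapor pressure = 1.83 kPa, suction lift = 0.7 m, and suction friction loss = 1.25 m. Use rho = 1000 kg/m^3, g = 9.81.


NPSHa = p_atm/(rho*g) - z_s - hf_s - p_vap/(rho*g).
p_atm/(rho*g) = 99.8*1000 / (1000*9.81) = 10.173 m.
p_vap/(rho*g) = 1.83*1000 / (1000*9.81) = 0.187 m.
NPSHa = 10.173 - 0.7 - 1.25 - 0.187
      = 8.04 m.

8.04


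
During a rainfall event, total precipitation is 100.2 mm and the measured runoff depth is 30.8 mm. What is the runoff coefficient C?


The runoff coefficient C = runoff depth / rainfall depth.
C = 30.8 / 100.2
  = 0.3074.

0.3074


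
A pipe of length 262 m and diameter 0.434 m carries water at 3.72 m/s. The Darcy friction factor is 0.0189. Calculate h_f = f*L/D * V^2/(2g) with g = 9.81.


Darcy-Weisbach equation: h_f = f * (L/D) * V^2/(2g).
f * L/D = 0.0189 * 262/0.434 = 11.4097.
V^2/(2g) = 3.72^2 / (2*9.81) = 13.8384 / 19.62 = 0.7053 m.
h_f = 11.4097 * 0.7053 = 8.047 m.

8.047


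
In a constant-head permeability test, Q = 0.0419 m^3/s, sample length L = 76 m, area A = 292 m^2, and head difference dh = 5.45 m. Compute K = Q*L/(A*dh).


From K = Q*L / (A*dh):
Numerator: Q*L = 0.0419 * 76 = 3.1844.
Denominator: A*dh = 292 * 5.45 = 1591.4.
K = 3.1844 / 1591.4 = 0.002001 m/s.

0.002001


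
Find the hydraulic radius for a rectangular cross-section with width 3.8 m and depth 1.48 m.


For a rectangular section:
Flow area A = b * y = 3.8 * 1.48 = 5.62 m^2.
Wetted perimeter P = b + 2y = 3.8 + 2*1.48 = 6.76 m.
Hydraulic radius R = A/P = 5.62 / 6.76 = 0.832 m.

0.832


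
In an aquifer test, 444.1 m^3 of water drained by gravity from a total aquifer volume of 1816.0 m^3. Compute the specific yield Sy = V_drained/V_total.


Specific yield Sy = Volume drained / Total volume.
Sy = 444.1 / 1816.0
   = 0.2445.

0.2445


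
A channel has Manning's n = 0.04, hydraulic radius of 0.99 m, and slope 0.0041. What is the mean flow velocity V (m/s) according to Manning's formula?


Manning's equation gives V = (1/n) * R^(2/3) * S^(1/2).
First, compute R^(2/3) = 0.99^(2/3) = 0.9933.
Next, S^(1/2) = 0.0041^(1/2) = 0.064031.
Then 1/n = 1/0.04 = 25.0.
V = 25.0 * 0.9933 * 0.064031 = 1.5901 m/s.

1.5901


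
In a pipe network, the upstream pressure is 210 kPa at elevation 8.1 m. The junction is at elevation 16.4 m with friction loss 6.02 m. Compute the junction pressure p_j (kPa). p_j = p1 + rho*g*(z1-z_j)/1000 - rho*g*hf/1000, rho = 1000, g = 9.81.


Junction pressure: p_j = p1 + rho*g*(z1 - z_j)/1000 - rho*g*hf/1000.
Elevation term = 1000*9.81*(8.1 - 16.4)/1000 = -81.423 kPa.
Friction term = 1000*9.81*6.02/1000 = 59.056 kPa.
p_j = 210 + -81.423 - 59.056 = 69.52 kPa.

69.52


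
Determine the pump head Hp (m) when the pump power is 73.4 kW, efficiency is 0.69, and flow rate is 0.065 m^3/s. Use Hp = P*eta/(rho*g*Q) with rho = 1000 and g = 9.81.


Pump head formula: Hp = P * eta / (rho * g * Q).
Numerator: P * eta = 73.4 * 1000 * 0.69 = 50646.0 W.
Denominator: rho * g * Q = 1000 * 9.81 * 0.065 = 637.65.
Hp = 50646.0 / 637.65 = 79.43 m.

79.43


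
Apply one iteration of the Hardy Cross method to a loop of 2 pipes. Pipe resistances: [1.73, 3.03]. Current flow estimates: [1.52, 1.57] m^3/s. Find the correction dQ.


Numerator terms (r*Q*|Q|): 1.73*1.52*|1.52| = 3.997; 3.03*1.57*|1.57| = 7.4686.
Sum of numerator = 11.4656.
Denominator terms (r*|Q|): 1.73*|1.52| = 2.6296; 3.03*|1.57| = 4.7571.
2 * sum of denominator = 2 * 7.3867 = 14.7734.
dQ = -11.4656 / 14.7734 = -0.7761 m^3/s.

-0.7761


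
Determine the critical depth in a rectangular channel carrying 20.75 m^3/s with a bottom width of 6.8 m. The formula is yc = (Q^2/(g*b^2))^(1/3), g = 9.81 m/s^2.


Using yc = (Q^2 / (g * b^2))^(1/3):
Q^2 = 20.75^2 = 430.56.
g * b^2 = 9.81 * 6.8^2 = 9.81 * 46.24 = 453.61.
Q^2 / (g*b^2) = 430.56 / 453.61 = 0.9492.
yc = 0.9492^(1/3) = 0.9828 m.

0.9828


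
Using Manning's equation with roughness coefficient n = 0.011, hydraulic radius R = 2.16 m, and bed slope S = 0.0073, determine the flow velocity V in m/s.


Manning's equation gives V = (1/n) * R^(2/3) * S^(1/2).
First, compute R^(2/3) = 2.16^(2/3) = 1.671.
Next, S^(1/2) = 0.0073^(1/2) = 0.08544.
Then 1/n = 1/0.011 = 90.91.
V = 90.91 * 1.671 * 0.08544 = 12.9789 m/s.

12.9789


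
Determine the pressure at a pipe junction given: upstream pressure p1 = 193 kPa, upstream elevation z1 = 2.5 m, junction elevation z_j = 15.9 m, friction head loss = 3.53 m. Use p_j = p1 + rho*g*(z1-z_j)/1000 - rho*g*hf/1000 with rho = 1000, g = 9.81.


Junction pressure: p_j = p1 + rho*g*(z1 - z_j)/1000 - rho*g*hf/1000.
Elevation term = 1000*9.81*(2.5 - 15.9)/1000 = -131.454 kPa.
Friction term = 1000*9.81*3.53/1000 = 34.629 kPa.
p_j = 193 + -131.454 - 34.629 = 26.92 kPa.

26.92


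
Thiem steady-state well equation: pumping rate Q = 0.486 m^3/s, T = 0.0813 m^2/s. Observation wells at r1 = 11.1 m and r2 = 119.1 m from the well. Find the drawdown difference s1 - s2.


Thiem equation: s1 - s2 = Q/(2*pi*T) * ln(r2/r1).
ln(r2/r1) = ln(119.1/11.1) = 2.373.
Q/(2*pi*T) = 0.486 / (2*pi*0.0813) = 0.486 / 0.5108 = 0.9514.
s1 - s2 = 0.9514 * 2.373 = 2.2577 m.

2.2577


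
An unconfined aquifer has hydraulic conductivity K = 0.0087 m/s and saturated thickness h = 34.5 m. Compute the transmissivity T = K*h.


Transmissivity is defined as T = K * h.
T = 0.0087 * 34.5
  = 0.3001 m^2/s.

0.3001


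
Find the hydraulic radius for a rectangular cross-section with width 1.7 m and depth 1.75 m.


For a rectangular section:
Flow area A = b * y = 1.7 * 1.75 = 2.98 m^2.
Wetted perimeter P = b + 2y = 1.7 + 2*1.75 = 5.2 m.
Hydraulic radius R = A/P = 2.98 / 5.2 = 0.5721 m.

0.5721


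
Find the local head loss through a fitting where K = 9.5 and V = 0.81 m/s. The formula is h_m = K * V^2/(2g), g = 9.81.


Minor loss formula: h_m = K * V^2/(2g).
V^2 = 0.81^2 = 0.6561.
V^2/(2g) = 0.6561 / 19.62 = 0.0334 m.
h_m = 9.5 * 0.0334 = 0.3177 m.

0.3177


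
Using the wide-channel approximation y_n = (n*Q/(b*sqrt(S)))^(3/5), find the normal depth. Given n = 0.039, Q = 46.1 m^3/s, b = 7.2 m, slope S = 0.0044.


We use the wide-channel approximation y_n = (n*Q/(b*sqrt(S)))^(3/5).
sqrt(S) = sqrt(0.0044) = 0.066332.
Numerator: n*Q = 0.039 * 46.1 = 1.7979.
Denominator: b*sqrt(S) = 7.2 * 0.066332 = 0.47759.
arg = 3.7645.
y_n = 3.7645^(3/5) = 2.2153 m.

2.2153


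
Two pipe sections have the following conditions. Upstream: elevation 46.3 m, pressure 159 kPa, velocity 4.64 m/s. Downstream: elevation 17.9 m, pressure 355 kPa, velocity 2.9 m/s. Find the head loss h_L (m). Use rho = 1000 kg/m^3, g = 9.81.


Total head at each section: H = z + p/(rho*g) + V^2/(2g).
H1 = 46.3 + 159*1000/(1000*9.81) + 4.64^2/(2*9.81)
   = 46.3 + 16.208 + 1.0973
   = 63.605 m.
H2 = 17.9 + 355*1000/(1000*9.81) + 2.9^2/(2*9.81)
   = 17.9 + 36.188 + 0.4286
   = 54.516 m.
h_L = H1 - H2 = 63.605 - 54.516 = 9.089 m.

9.089


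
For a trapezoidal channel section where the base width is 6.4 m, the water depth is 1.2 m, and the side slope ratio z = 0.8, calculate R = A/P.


For a trapezoidal section with side slope z:
A = (b + z*y)*y = (6.4 + 0.8*1.2)*1.2 = 8.832 m^2.
P = b + 2*y*sqrt(1 + z^2) = 6.4 + 2*1.2*sqrt(1 + 0.8^2) = 9.473 m.
R = A/P = 8.832 / 9.473 = 0.9323 m.

0.9323


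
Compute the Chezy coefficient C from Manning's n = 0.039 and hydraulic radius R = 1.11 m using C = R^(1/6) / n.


The Chezy coefficient relates to Manning's n through C = R^(1/6) / n.
R^(1/6) = 1.11^(1/6) = 1.017545.
C = 1.017545 / 0.039 = 26.09 m^(1/2)/s.

26.09


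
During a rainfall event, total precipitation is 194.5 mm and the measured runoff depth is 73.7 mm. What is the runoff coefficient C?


The runoff coefficient C = runoff depth / rainfall depth.
C = 73.7 / 194.5
  = 0.3789.

0.3789


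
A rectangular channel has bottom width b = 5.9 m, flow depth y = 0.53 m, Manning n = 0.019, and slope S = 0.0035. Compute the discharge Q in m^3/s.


For a rectangular channel, the cross-sectional area A = b * y = 5.9 * 0.53 = 3.13 m^2.
The wetted perimeter P = b + 2y = 5.9 + 2*0.53 = 6.96 m.
Hydraulic radius R = A/P = 3.13/6.96 = 0.4493 m.
Velocity V = (1/n)*R^(2/3)*S^(1/2) = (1/0.019)*0.4493^(2/3)*0.0035^(1/2) = 1.8265 m/s.
Discharge Q = A * V = 3.13 * 1.8265 = 5.712 m^3/s.

5.712


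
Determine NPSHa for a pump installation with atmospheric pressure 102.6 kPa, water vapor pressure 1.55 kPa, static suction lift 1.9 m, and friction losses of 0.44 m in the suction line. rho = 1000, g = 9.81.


NPSHa = p_atm/(rho*g) - z_s - hf_s - p_vap/(rho*g).
p_atm/(rho*g) = 102.6*1000 / (1000*9.81) = 10.459 m.
p_vap/(rho*g) = 1.55*1000 / (1000*9.81) = 0.158 m.
NPSHa = 10.459 - 1.9 - 0.44 - 0.158
      = 7.96 m.

7.96


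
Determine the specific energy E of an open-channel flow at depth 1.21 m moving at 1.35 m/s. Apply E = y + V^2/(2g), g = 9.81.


Specific energy E = y + V^2/(2g).
Velocity head = V^2/(2g) = 1.35^2 / (2*9.81) = 1.8225 / 19.62 = 0.0929 m.
E = 1.21 + 0.0929 = 1.3029 m.

1.3029


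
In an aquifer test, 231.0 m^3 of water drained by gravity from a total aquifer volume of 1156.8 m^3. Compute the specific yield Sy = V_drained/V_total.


Specific yield Sy = Volume drained / Total volume.
Sy = 231.0 / 1156.8
   = 0.1997.

0.1997


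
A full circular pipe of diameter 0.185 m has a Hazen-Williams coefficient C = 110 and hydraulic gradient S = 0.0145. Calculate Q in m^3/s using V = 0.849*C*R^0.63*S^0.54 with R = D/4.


For a full circular pipe, R = D/4 = 0.185/4 = 0.0462 m.
V = 0.849 * 110 * 0.0462^0.63 * 0.0145^0.54
  = 0.849 * 110 * 0.144218 * 0.101657
  = 1.3692 m/s.
Pipe area A = pi*D^2/4 = pi*0.185^2/4 = 0.0269 m^2.
Q = A * V = 0.0269 * 1.3692 = 0.0368 m^3/s.

0.0368


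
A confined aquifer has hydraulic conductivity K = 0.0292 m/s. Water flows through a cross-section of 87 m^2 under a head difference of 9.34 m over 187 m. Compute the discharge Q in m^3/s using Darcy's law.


Darcy's law: Q = K * A * i, where i = dh/L.
Hydraulic gradient i = 9.34 / 187 = 0.049947.
Q = 0.0292 * 87 * 0.049947
  = 0.1269 m^3/s.

0.1269


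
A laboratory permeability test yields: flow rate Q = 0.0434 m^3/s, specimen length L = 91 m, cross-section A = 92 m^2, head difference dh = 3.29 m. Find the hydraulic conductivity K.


From K = Q*L / (A*dh):
Numerator: Q*L = 0.0434 * 91 = 3.9494.
Denominator: A*dh = 92 * 3.29 = 302.68.
K = 3.9494 / 302.68 = 0.013048 m/s.

0.013048


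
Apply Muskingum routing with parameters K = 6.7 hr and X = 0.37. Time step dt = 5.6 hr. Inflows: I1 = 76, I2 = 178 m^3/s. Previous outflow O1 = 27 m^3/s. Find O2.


Muskingum coefficients:
denom = 2*K*(1-X) + dt = 2*6.7*(1-0.37) + 5.6 = 14.042.
C0 = (dt - 2*K*X)/denom = (5.6 - 2*6.7*0.37)/14.042 = 0.0457.
C1 = (dt + 2*K*X)/denom = (5.6 + 2*6.7*0.37)/14.042 = 0.7519.
C2 = (2*K*(1-X) - dt)/denom = 0.2024.
O2 = C0*I2 + C1*I1 + C2*O1
   = 0.0457*178 + 0.7519*76 + 0.2024*27
   = 70.75 m^3/s.

70.75


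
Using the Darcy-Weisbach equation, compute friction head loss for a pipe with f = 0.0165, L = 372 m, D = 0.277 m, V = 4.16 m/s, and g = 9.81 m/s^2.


Darcy-Weisbach equation: h_f = f * (L/D) * V^2/(2g).
f * L/D = 0.0165 * 372/0.277 = 22.1588.
V^2/(2g) = 4.16^2 / (2*9.81) = 17.3056 / 19.62 = 0.882 m.
h_f = 22.1588 * 0.882 = 19.545 m.

19.545


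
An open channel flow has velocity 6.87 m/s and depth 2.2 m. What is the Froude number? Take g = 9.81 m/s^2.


The Froude number is defined as Fr = V / sqrt(g*y).
g*y = 9.81 * 2.2 = 21.582.
sqrt(g*y) = sqrt(21.582) = 4.6456.
Fr = 6.87 / 4.6456 = 1.4788.

1.4788


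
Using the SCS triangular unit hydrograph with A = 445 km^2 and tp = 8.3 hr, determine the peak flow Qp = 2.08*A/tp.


SCS formula: Qp = 2.08 * A / tp.
Qp = 2.08 * 445 / 8.3
   = 925.6 / 8.3
   = 111.52 m^3/s per cm.

111.52


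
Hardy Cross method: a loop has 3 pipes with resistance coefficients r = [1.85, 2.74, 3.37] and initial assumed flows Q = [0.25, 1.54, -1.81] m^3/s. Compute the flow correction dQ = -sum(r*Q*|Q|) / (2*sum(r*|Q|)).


Numerator terms (r*Q*|Q|): 1.85*0.25*|0.25| = 0.1156; 2.74*1.54*|1.54| = 6.4982; 3.37*-1.81*|-1.81| = -11.0405.
Sum of numerator = -4.4266.
Denominator terms (r*|Q|): 1.85*|0.25| = 0.4625; 2.74*|1.54| = 4.2196; 3.37*|-1.81| = 6.0997.
2 * sum of denominator = 2 * 10.7818 = 21.5636.
dQ = --4.4266 / 21.5636 = 0.2053 m^3/s.

0.2053


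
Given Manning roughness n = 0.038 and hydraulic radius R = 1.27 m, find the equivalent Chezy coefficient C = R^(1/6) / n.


The Chezy coefficient relates to Manning's n through C = R^(1/6) / n.
R^(1/6) = 1.27^(1/6) = 1.04064.
C = 1.04064 / 0.038 = 27.39 m^(1/2)/s.

27.39


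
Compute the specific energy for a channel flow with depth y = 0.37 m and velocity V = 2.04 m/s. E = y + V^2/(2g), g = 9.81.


Specific energy E = y + V^2/(2g).
Velocity head = V^2/(2g) = 2.04^2 / (2*9.81) = 4.1616 / 19.62 = 0.2121 m.
E = 0.37 + 0.2121 = 0.5821 m.

0.5821


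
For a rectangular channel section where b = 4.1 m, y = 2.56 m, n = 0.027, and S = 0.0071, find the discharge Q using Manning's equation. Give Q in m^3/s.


For a rectangular channel, the cross-sectional area A = b * y = 4.1 * 2.56 = 10.5 m^2.
The wetted perimeter P = b + 2y = 4.1 + 2*2.56 = 9.22 m.
Hydraulic radius R = A/P = 10.5/9.22 = 1.1384 m.
Velocity V = (1/n)*R^(2/3)*S^(1/2) = (1/0.027)*1.1384^(2/3)*0.0071^(1/2) = 3.4025 m/s.
Discharge Q = A * V = 10.5 * 3.4025 = 35.712 m^3/s.

35.712


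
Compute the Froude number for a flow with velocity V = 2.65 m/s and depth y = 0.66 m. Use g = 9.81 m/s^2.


The Froude number is defined as Fr = V / sqrt(g*y).
g*y = 9.81 * 0.66 = 6.4746.
sqrt(g*y) = sqrt(6.4746) = 2.5445.
Fr = 2.65 / 2.5445 = 1.0415.

1.0415


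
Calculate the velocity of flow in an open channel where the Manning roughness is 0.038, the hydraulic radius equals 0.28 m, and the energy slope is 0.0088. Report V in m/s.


Manning's equation gives V = (1/n) * R^(2/3) * S^(1/2).
First, compute R^(2/3) = 0.28^(2/3) = 0.428.
Next, S^(1/2) = 0.0088^(1/2) = 0.093808.
Then 1/n = 1/0.038 = 26.32.
V = 26.32 * 0.428 * 0.093808 = 1.0566 m/s.

1.0566


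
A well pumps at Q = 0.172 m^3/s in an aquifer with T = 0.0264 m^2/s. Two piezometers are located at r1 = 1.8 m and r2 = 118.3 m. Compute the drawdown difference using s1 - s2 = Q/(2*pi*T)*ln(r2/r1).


Thiem equation: s1 - s2 = Q/(2*pi*T) * ln(r2/r1).
ln(r2/r1) = ln(118.3/1.8) = 4.1854.
Q/(2*pi*T) = 0.172 / (2*pi*0.0264) = 0.172 / 0.1659 = 1.0369.
s1 - s2 = 1.0369 * 4.1854 = 4.34 m.

4.34


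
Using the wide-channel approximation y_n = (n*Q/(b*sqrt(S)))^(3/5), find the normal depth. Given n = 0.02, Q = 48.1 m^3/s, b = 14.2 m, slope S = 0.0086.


We use the wide-channel approximation y_n = (n*Q/(b*sqrt(S)))^(3/5).
sqrt(S) = sqrt(0.0086) = 0.092736.
Numerator: n*Q = 0.02 * 48.1 = 0.962.
Denominator: b*sqrt(S) = 14.2 * 0.092736 = 1.316851.
arg = 0.7305.
y_n = 0.7305^(3/5) = 0.8283 m.

0.8283


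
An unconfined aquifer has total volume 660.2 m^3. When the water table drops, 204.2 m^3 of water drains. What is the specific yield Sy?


Specific yield Sy = Volume drained / Total volume.
Sy = 204.2 / 660.2
   = 0.3093.

0.3093


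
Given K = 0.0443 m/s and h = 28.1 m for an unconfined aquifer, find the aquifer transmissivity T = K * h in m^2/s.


Transmissivity is defined as T = K * h.
T = 0.0443 * 28.1
  = 1.2448 m^2/s.

1.2448


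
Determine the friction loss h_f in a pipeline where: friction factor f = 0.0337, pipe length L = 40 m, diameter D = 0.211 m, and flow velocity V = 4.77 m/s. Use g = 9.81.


Darcy-Weisbach equation: h_f = f * (L/D) * V^2/(2g).
f * L/D = 0.0337 * 40/0.211 = 6.3886.
V^2/(2g) = 4.77^2 / (2*9.81) = 22.7529 / 19.62 = 1.1597 m.
h_f = 6.3886 * 1.1597 = 7.409 m.

7.409


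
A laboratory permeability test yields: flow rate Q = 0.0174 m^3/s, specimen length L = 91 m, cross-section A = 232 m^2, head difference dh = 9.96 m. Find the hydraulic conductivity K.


From K = Q*L / (A*dh):
Numerator: Q*L = 0.0174 * 91 = 1.5834.
Denominator: A*dh = 232 * 9.96 = 2310.72.
K = 1.5834 / 2310.72 = 0.000685 m/s.

0.000685


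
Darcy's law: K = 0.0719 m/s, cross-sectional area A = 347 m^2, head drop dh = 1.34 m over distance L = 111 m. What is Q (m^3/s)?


Darcy's law: Q = K * A * i, where i = dh/L.
Hydraulic gradient i = 1.34 / 111 = 0.012072.
Q = 0.0719 * 347 * 0.012072
  = 0.3012 m^3/s.

0.3012


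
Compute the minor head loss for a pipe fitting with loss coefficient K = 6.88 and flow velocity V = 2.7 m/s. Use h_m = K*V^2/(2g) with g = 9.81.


Minor loss formula: h_m = K * V^2/(2g).
V^2 = 2.7^2 = 7.29.
V^2/(2g) = 7.29 / 19.62 = 0.3716 m.
h_m = 6.88 * 0.3716 = 2.5563 m.

2.5563


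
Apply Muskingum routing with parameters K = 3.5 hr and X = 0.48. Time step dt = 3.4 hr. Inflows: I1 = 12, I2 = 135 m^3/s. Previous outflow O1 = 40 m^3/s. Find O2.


Muskingum coefficients:
denom = 2*K*(1-X) + dt = 2*3.5*(1-0.48) + 3.4 = 7.04.
C0 = (dt - 2*K*X)/denom = (3.4 - 2*3.5*0.48)/7.04 = 0.0057.
C1 = (dt + 2*K*X)/denom = (3.4 + 2*3.5*0.48)/7.04 = 0.9602.
C2 = (2*K*(1-X) - dt)/denom = 0.0341.
O2 = C0*I2 + C1*I1 + C2*O1
   = 0.0057*135 + 0.9602*12 + 0.0341*40
   = 13.65 m^3/s.

13.65


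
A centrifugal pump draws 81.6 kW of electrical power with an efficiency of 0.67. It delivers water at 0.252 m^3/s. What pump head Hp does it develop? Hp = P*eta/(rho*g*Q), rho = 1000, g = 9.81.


Pump head formula: Hp = P * eta / (rho * g * Q).
Numerator: P * eta = 81.6 * 1000 * 0.67 = 54672.0 W.
Denominator: rho * g * Q = 1000 * 9.81 * 0.252 = 2472.12.
Hp = 54672.0 / 2472.12 = 22.12 m.

22.12


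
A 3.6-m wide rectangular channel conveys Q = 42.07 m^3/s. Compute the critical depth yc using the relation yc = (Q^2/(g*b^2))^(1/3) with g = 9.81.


Using yc = (Q^2 / (g * b^2))^(1/3):
Q^2 = 42.07^2 = 1769.88.
g * b^2 = 9.81 * 3.6^2 = 9.81 * 12.96 = 127.14.
Q^2 / (g*b^2) = 1769.88 / 127.14 = 13.9207.
yc = 13.9207^(1/3) = 2.4056 m.

2.4056


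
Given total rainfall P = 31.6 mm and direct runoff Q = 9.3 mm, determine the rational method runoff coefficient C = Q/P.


The runoff coefficient C = runoff depth / rainfall depth.
C = 9.3 / 31.6
  = 0.2943.

0.2943


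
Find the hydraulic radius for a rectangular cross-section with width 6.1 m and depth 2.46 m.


For a rectangular section:
Flow area A = b * y = 6.1 * 2.46 = 15.01 m^2.
Wetted perimeter P = b + 2y = 6.1 + 2*2.46 = 11.02 m.
Hydraulic radius R = A/P = 15.01 / 11.02 = 1.3617 m.

1.3617


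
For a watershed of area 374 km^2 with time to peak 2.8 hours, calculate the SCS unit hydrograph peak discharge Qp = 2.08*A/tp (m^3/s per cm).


SCS formula: Qp = 2.08 * A / tp.
Qp = 2.08 * 374 / 2.8
   = 777.92 / 2.8
   = 277.83 m^3/s per cm.

277.83


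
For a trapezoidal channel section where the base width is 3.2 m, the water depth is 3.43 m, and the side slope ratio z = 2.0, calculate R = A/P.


For a trapezoidal section with side slope z:
A = (b + z*y)*y = (3.2 + 2.0*3.43)*3.43 = 34.506 m^2.
P = b + 2*y*sqrt(1 + z^2) = 3.2 + 2*3.43*sqrt(1 + 2.0^2) = 18.539 m.
R = A/P = 34.506 / 18.539 = 1.8612 m.

1.8612


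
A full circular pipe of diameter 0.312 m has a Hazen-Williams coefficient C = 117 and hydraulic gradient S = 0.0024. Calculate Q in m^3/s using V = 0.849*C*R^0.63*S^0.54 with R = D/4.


For a full circular pipe, R = D/4 = 0.312/4 = 0.078 m.
V = 0.849 * 117 * 0.078^0.63 * 0.0024^0.54
  = 0.849 * 117 * 0.200456 * 0.038487
  = 0.7664 m/s.
Pipe area A = pi*D^2/4 = pi*0.312^2/4 = 0.0765 m^2.
Q = A * V = 0.0765 * 0.7664 = 0.0586 m^3/s.

0.0586


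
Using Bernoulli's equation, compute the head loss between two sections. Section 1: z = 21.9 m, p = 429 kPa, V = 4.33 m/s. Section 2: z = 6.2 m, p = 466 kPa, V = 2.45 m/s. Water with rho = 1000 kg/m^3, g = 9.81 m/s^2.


Total head at each section: H = z + p/(rho*g) + V^2/(2g).
H1 = 21.9 + 429*1000/(1000*9.81) + 4.33^2/(2*9.81)
   = 21.9 + 43.731 + 0.9556
   = 66.586 m.
H2 = 6.2 + 466*1000/(1000*9.81) + 2.45^2/(2*9.81)
   = 6.2 + 47.503 + 0.3059
   = 54.008 m.
h_L = H1 - H2 = 66.586 - 54.008 = 12.578 m.

12.578


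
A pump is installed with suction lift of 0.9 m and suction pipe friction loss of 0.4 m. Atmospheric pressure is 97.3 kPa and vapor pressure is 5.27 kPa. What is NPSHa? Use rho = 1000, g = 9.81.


NPSHa = p_atm/(rho*g) - z_s - hf_s - p_vap/(rho*g).
p_atm/(rho*g) = 97.3*1000 / (1000*9.81) = 9.918 m.
p_vap/(rho*g) = 5.27*1000 / (1000*9.81) = 0.537 m.
NPSHa = 9.918 - 0.9 - 0.4 - 0.537
      = 8.08 m.

8.08


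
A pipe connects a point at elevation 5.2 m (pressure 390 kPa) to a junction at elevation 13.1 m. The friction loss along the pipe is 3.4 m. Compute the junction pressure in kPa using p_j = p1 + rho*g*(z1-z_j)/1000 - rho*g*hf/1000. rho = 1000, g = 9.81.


Junction pressure: p_j = p1 + rho*g*(z1 - z_j)/1000 - rho*g*hf/1000.
Elevation term = 1000*9.81*(5.2 - 13.1)/1000 = -77.499 kPa.
Friction term = 1000*9.81*3.4/1000 = 33.354 kPa.
p_j = 390 + -77.499 - 33.354 = 279.15 kPa.

279.15


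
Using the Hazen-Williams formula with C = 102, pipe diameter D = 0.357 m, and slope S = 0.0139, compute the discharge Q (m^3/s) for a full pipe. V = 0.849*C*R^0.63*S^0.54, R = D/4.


For a full circular pipe, R = D/4 = 0.357/4 = 0.0892 m.
V = 0.849 * 102 * 0.0892^0.63 * 0.0139^0.54
  = 0.849 * 102 * 0.218214 * 0.099364
  = 1.8777 m/s.
Pipe area A = pi*D^2/4 = pi*0.357^2/4 = 0.1001 m^2.
Q = A * V = 0.1001 * 1.8777 = 0.188 m^3/s.

0.188


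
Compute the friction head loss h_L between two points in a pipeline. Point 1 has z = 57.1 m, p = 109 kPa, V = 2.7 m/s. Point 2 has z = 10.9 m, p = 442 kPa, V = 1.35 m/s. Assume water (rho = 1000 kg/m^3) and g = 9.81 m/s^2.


Total head at each section: H = z + p/(rho*g) + V^2/(2g).
H1 = 57.1 + 109*1000/(1000*9.81) + 2.7^2/(2*9.81)
   = 57.1 + 11.111 + 0.3716
   = 68.583 m.
H2 = 10.9 + 442*1000/(1000*9.81) + 1.35^2/(2*9.81)
   = 10.9 + 45.056 + 0.0929
   = 56.049 m.
h_L = H1 - H2 = 68.583 - 56.049 = 12.534 m.

12.534


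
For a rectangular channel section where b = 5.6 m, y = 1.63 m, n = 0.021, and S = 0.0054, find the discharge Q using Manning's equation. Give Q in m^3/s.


For a rectangular channel, the cross-sectional area A = b * y = 5.6 * 1.63 = 9.13 m^2.
The wetted perimeter P = b + 2y = 5.6 + 2*1.63 = 8.86 m.
Hydraulic radius R = A/P = 9.13/8.86 = 1.0302 m.
Velocity V = (1/n)*R^(2/3)*S^(1/2) = (1/0.021)*1.0302^(2/3)*0.0054^(1/2) = 3.5695 m/s.
Discharge Q = A * V = 9.13 * 3.5695 = 32.582 m^3/s.

32.582


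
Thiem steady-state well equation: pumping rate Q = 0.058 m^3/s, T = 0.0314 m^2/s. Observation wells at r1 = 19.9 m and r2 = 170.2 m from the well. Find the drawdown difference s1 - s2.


Thiem equation: s1 - s2 = Q/(2*pi*T) * ln(r2/r1).
ln(r2/r1) = ln(170.2/19.9) = 2.1463.
Q/(2*pi*T) = 0.058 / (2*pi*0.0314) = 0.058 / 0.1973 = 0.294.
s1 - s2 = 0.294 * 2.1463 = 0.631 m.

0.631


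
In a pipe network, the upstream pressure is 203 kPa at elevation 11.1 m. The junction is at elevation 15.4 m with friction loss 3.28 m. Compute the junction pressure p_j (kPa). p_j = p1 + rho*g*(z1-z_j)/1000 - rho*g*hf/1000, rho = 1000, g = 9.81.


Junction pressure: p_j = p1 + rho*g*(z1 - z_j)/1000 - rho*g*hf/1000.
Elevation term = 1000*9.81*(11.1 - 15.4)/1000 = -42.183 kPa.
Friction term = 1000*9.81*3.28/1000 = 32.177 kPa.
p_j = 203 + -42.183 - 32.177 = 128.64 kPa.

128.64


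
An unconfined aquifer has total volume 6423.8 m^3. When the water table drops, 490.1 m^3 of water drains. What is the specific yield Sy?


Specific yield Sy = Volume drained / Total volume.
Sy = 490.1 / 6423.8
   = 0.0763.

0.0763


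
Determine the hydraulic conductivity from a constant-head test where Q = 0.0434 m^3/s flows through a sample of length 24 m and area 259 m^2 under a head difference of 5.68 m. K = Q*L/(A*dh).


From K = Q*L / (A*dh):
Numerator: Q*L = 0.0434 * 24 = 1.0416.
Denominator: A*dh = 259 * 5.68 = 1471.12.
K = 1.0416 / 1471.12 = 0.000708 m/s.

0.000708


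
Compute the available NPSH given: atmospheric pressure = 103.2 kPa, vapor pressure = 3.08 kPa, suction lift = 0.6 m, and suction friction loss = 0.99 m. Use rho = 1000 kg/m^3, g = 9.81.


NPSHa = p_atm/(rho*g) - z_s - hf_s - p_vap/(rho*g).
p_atm/(rho*g) = 103.2*1000 / (1000*9.81) = 10.52 m.
p_vap/(rho*g) = 3.08*1000 / (1000*9.81) = 0.314 m.
NPSHa = 10.52 - 0.6 - 0.99 - 0.314
      = 8.62 m.

8.62


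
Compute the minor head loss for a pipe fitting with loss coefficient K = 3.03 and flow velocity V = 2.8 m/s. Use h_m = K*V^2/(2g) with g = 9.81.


Minor loss formula: h_m = K * V^2/(2g).
V^2 = 2.8^2 = 7.84.
V^2/(2g) = 7.84 / 19.62 = 0.3996 m.
h_m = 3.03 * 0.3996 = 1.2108 m.

1.2108


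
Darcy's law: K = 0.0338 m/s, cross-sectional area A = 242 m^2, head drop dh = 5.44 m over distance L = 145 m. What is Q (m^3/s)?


Darcy's law: Q = K * A * i, where i = dh/L.
Hydraulic gradient i = 5.44 / 145 = 0.037517.
Q = 0.0338 * 242 * 0.037517
  = 0.3069 m^3/s.

0.3069


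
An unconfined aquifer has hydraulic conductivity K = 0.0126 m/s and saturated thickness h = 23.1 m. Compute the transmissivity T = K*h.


Transmissivity is defined as T = K * h.
T = 0.0126 * 23.1
  = 0.2911 m^2/s.

0.2911


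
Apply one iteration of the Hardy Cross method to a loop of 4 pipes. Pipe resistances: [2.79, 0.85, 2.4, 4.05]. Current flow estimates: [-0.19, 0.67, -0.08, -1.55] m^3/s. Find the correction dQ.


Numerator terms (r*Q*|Q|): 2.79*-0.19*|-0.19| = -0.1007; 0.85*0.67*|0.67| = 0.3816; 2.4*-0.08*|-0.08| = -0.0154; 4.05*-1.55*|-1.55| = -9.7301.
Sum of numerator = -9.4646.
Denominator terms (r*|Q|): 2.79*|-0.19| = 0.5301; 0.85*|0.67| = 0.5695; 2.4*|-0.08| = 0.192; 4.05*|-1.55| = 6.2775.
2 * sum of denominator = 2 * 7.5691 = 15.1382.
dQ = --9.4646 / 15.1382 = 0.6252 m^3/s.

0.6252


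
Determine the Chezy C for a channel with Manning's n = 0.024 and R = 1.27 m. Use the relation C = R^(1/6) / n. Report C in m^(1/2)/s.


The Chezy coefficient relates to Manning's n through C = R^(1/6) / n.
R^(1/6) = 1.27^(1/6) = 1.04064.
C = 1.04064 / 0.024 = 43.36 m^(1/2)/s.

43.36


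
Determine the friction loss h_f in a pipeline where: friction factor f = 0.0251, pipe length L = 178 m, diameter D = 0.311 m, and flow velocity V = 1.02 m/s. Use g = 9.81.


Darcy-Weisbach equation: h_f = f * (L/D) * V^2/(2g).
f * L/D = 0.0251 * 178/0.311 = 14.3659.
V^2/(2g) = 1.02^2 / (2*9.81) = 1.0404 / 19.62 = 0.053 m.
h_f = 14.3659 * 0.053 = 0.762 m.

0.762


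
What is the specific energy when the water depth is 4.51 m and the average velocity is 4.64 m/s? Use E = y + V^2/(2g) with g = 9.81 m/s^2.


Specific energy E = y + V^2/(2g).
Velocity head = V^2/(2g) = 4.64^2 / (2*9.81) = 21.5296 / 19.62 = 1.0973 m.
E = 4.51 + 1.0973 = 5.6073 m.

5.6073


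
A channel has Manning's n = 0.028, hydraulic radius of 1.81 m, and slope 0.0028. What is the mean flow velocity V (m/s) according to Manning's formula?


Manning's equation gives V = (1/n) * R^(2/3) * S^(1/2).
First, compute R^(2/3) = 1.81^(2/3) = 1.4852.
Next, S^(1/2) = 0.0028^(1/2) = 0.052915.
Then 1/n = 1/0.028 = 35.71.
V = 35.71 * 1.4852 * 0.052915 = 2.8068 m/s.

2.8068


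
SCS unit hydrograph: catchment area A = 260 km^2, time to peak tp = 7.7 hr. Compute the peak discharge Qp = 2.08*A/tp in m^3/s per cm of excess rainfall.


SCS formula: Qp = 2.08 * A / tp.
Qp = 2.08 * 260 / 7.7
   = 540.8 / 7.7
   = 70.23 m^3/s per cm.

70.23


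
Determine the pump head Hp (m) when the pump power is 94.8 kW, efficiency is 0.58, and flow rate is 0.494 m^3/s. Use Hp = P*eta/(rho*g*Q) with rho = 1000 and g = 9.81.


Pump head formula: Hp = P * eta / (rho * g * Q).
Numerator: P * eta = 94.8 * 1000 * 0.58 = 54984.0 W.
Denominator: rho * g * Q = 1000 * 9.81 * 0.494 = 4846.14.
Hp = 54984.0 / 4846.14 = 11.35 m.

11.35


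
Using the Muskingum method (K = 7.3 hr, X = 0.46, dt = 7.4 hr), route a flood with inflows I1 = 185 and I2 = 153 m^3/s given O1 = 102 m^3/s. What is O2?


Muskingum coefficients:
denom = 2*K*(1-X) + dt = 2*7.3*(1-0.46) + 7.4 = 15.284.
C0 = (dt - 2*K*X)/denom = (7.4 - 2*7.3*0.46)/15.284 = 0.0448.
C1 = (dt + 2*K*X)/denom = (7.4 + 2*7.3*0.46)/15.284 = 0.9236.
C2 = (2*K*(1-X) - dt)/denom = 0.0317.
O2 = C0*I2 + C1*I1 + C2*O1
   = 0.0448*153 + 0.9236*185 + 0.0317*102
   = 180.94 m^3/s.

180.94


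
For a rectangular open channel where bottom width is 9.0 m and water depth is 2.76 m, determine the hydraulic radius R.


For a rectangular section:
Flow area A = b * y = 9.0 * 2.76 = 24.84 m^2.
Wetted perimeter P = b + 2y = 9.0 + 2*2.76 = 14.52 m.
Hydraulic radius R = A/P = 24.84 / 14.52 = 1.7107 m.

1.7107


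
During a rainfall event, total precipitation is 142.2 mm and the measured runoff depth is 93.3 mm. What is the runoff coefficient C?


The runoff coefficient C = runoff depth / rainfall depth.
C = 93.3 / 142.2
  = 0.6561.

0.6561


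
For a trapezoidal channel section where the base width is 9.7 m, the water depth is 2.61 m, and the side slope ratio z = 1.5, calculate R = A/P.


For a trapezoidal section with side slope z:
A = (b + z*y)*y = (9.7 + 1.5*2.61)*2.61 = 35.535 m^2.
P = b + 2*y*sqrt(1 + z^2) = 9.7 + 2*2.61*sqrt(1 + 1.5^2) = 19.11 m.
R = A/P = 35.535 / 19.11 = 1.8595 m.

1.8595


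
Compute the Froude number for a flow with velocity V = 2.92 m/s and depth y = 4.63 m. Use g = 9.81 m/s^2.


The Froude number is defined as Fr = V / sqrt(g*y).
g*y = 9.81 * 4.63 = 45.4203.
sqrt(g*y) = sqrt(45.4203) = 6.7395.
Fr = 2.92 / 6.7395 = 0.4333.

0.4333


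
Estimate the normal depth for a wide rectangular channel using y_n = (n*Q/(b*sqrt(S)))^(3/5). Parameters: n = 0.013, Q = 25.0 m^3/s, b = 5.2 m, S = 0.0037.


We use the wide-channel approximation y_n = (n*Q/(b*sqrt(S)))^(3/5).
sqrt(S) = sqrt(0.0037) = 0.060828.
Numerator: n*Q = 0.013 * 25.0 = 0.325.
Denominator: b*sqrt(S) = 5.2 * 0.060828 = 0.316306.
arg = 1.0275.
y_n = 1.0275^(3/5) = 1.0164 m.

1.0164


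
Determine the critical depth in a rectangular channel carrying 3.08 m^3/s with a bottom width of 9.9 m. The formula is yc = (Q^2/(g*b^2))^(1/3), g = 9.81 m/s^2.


Using yc = (Q^2 / (g * b^2))^(1/3):
Q^2 = 3.08^2 = 9.49.
g * b^2 = 9.81 * 9.9^2 = 9.81 * 98.01 = 961.48.
Q^2 / (g*b^2) = 9.49 / 961.48 = 0.0099.
yc = 0.0099^(1/3) = 0.2145 m.

0.2145


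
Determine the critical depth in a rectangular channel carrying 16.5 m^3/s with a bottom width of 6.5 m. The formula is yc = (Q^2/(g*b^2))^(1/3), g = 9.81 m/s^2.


Using yc = (Q^2 / (g * b^2))^(1/3):
Q^2 = 16.5^2 = 272.25.
g * b^2 = 9.81 * 6.5^2 = 9.81 * 42.25 = 414.47.
Q^2 / (g*b^2) = 272.25 / 414.47 = 0.6569.
yc = 0.6569^(1/3) = 0.8693 m.

0.8693


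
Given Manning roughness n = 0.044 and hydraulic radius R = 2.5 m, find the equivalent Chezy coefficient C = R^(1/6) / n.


The Chezy coefficient relates to Manning's n through C = R^(1/6) / n.
R^(1/6) = 2.5^(1/6) = 1.164993.
C = 1.164993 / 0.044 = 26.48 m^(1/2)/s.

26.48


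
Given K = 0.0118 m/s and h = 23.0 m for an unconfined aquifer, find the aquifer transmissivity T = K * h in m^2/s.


Transmissivity is defined as T = K * h.
T = 0.0118 * 23.0
  = 0.2714 m^2/s.

0.2714


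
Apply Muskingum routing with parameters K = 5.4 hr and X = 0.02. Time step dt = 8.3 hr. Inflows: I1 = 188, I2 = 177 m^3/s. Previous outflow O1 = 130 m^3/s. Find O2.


Muskingum coefficients:
denom = 2*K*(1-X) + dt = 2*5.4*(1-0.02) + 8.3 = 18.884.
C0 = (dt - 2*K*X)/denom = (8.3 - 2*5.4*0.02)/18.884 = 0.4281.
C1 = (dt + 2*K*X)/denom = (8.3 + 2*5.4*0.02)/18.884 = 0.451.
C2 = (2*K*(1-X) - dt)/denom = 0.1209.
O2 = C0*I2 + C1*I1 + C2*O1
   = 0.4281*177 + 0.451*188 + 0.1209*130
   = 176.28 m^3/s.

176.28


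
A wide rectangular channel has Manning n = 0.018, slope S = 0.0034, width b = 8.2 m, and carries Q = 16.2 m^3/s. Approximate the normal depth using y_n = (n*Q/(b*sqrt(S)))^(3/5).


We use the wide-channel approximation y_n = (n*Q/(b*sqrt(S)))^(3/5).
sqrt(S) = sqrt(0.0034) = 0.05831.
Numerator: n*Q = 0.018 * 16.2 = 0.2916.
Denominator: b*sqrt(S) = 8.2 * 0.05831 = 0.478142.
arg = 0.6099.
y_n = 0.6099^(3/5) = 0.7433 m.

0.7433


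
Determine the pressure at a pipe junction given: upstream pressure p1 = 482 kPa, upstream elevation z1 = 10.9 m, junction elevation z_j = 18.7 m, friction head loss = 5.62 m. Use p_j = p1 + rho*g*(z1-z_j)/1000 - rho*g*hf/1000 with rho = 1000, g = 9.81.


Junction pressure: p_j = p1 + rho*g*(z1 - z_j)/1000 - rho*g*hf/1000.
Elevation term = 1000*9.81*(10.9 - 18.7)/1000 = -76.518 kPa.
Friction term = 1000*9.81*5.62/1000 = 55.132 kPa.
p_j = 482 + -76.518 - 55.132 = 350.35 kPa.

350.35


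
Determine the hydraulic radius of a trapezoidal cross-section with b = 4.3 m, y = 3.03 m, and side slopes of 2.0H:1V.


For a trapezoidal section with side slope z:
A = (b + z*y)*y = (4.3 + 2.0*3.03)*3.03 = 31.391 m^2.
P = b + 2*y*sqrt(1 + z^2) = 4.3 + 2*3.03*sqrt(1 + 2.0^2) = 17.851 m.
R = A/P = 31.391 / 17.851 = 1.7585 m.

1.7585


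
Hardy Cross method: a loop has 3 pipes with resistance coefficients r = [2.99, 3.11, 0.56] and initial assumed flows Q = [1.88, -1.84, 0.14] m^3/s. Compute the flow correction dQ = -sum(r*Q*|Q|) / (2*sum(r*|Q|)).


Numerator terms (r*Q*|Q|): 2.99*1.88*|1.88| = 10.5679; 3.11*-1.84*|-1.84| = -10.5292; 0.56*0.14*|0.14| = 0.011.
Sum of numerator = 0.0496.
Denominator terms (r*|Q|): 2.99*|1.88| = 5.6212; 3.11*|-1.84| = 5.7224; 0.56*|0.14| = 0.0784.
2 * sum of denominator = 2 * 11.422 = 22.844.
dQ = -0.0496 / 22.844 = -0.0022 m^3/s.

-0.0022


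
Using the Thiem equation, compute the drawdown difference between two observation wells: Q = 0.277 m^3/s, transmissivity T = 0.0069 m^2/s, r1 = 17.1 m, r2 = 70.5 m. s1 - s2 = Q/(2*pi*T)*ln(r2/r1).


Thiem equation: s1 - s2 = Q/(2*pi*T) * ln(r2/r1).
ln(r2/r1) = ln(70.5/17.1) = 1.4165.
Q/(2*pi*T) = 0.277 / (2*pi*0.0069) = 0.277 / 0.0434 = 6.3893.
s1 - s2 = 6.3893 * 1.4165 = 9.0506 m.

9.0506


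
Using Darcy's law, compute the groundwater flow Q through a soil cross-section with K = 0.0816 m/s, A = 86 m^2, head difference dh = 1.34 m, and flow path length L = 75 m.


Darcy's law: Q = K * A * i, where i = dh/L.
Hydraulic gradient i = 1.34 / 75 = 0.017867.
Q = 0.0816 * 86 * 0.017867
  = 0.1254 m^3/s.

0.1254


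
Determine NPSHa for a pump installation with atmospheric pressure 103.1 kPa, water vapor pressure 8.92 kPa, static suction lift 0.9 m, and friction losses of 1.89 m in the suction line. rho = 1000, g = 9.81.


NPSHa = p_atm/(rho*g) - z_s - hf_s - p_vap/(rho*g).
p_atm/(rho*g) = 103.1*1000 / (1000*9.81) = 10.51 m.
p_vap/(rho*g) = 8.92*1000 / (1000*9.81) = 0.909 m.
NPSHa = 10.51 - 0.9 - 1.89 - 0.909
      = 6.81 m.

6.81


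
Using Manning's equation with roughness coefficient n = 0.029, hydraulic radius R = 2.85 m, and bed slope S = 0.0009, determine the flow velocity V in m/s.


Manning's equation gives V = (1/n) * R^(2/3) * S^(1/2).
First, compute R^(2/3) = 2.85^(2/3) = 2.0102.
Next, S^(1/2) = 0.0009^(1/2) = 0.03.
Then 1/n = 1/0.029 = 34.48.
V = 34.48 * 2.0102 * 0.03 = 2.0795 m/s.

2.0795


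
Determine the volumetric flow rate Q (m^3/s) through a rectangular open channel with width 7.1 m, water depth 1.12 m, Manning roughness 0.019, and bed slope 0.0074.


For a rectangular channel, the cross-sectional area A = b * y = 7.1 * 1.12 = 7.95 m^2.
The wetted perimeter P = b + 2y = 7.1 + 2*1.12 = 9.34 m.
Hydraulic radius R = A/P = 7.95/9.34 = 0.8514 m.
Velocity V = (1/n)*R^(2/3)*S^(1/2) = (1/0.019)*0.8514^(2/3)*0.0074^(1/2) = 4.0671 m/s.
Discharge Q = A * V = 7.95 * 4.0671 = 32.341 m^3/s.

32.341


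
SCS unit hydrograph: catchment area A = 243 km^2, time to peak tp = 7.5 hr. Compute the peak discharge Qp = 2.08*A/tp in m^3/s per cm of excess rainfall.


SCS formula: Qp = 2.08 * A / tp.
Qp = 2.08 * 243 / 7.5
   = 505.44 / 7.5
   = 67.39 m^3/s per cm.

67.39


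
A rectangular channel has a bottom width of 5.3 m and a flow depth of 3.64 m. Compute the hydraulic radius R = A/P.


For a rectangular section:
Flow area A = b * y = 5.3 * 3.64 = 19.29 m^2.
Wetted perimeter P = b + 2y = 5.3 + 2*3.64 = 12.58 m.
Hydraulic radius R = A/P = 19.29 / 12.58 = 1.5335 m.

1.5335


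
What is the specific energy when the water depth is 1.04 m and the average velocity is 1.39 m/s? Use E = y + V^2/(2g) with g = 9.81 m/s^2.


Specific energy E = y + V^2/(2g).
Velocity head = V^2/(2g) = 1.39^2 / (2*9.81) = 1.9321 / 19.62 = 0.0985 m.
E = 1.04 + 0.0985 = 1.1385 m.

1.1385


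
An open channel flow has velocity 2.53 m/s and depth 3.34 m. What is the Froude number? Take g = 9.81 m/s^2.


The Froude number is defined as Fr = V / sqrt(g*y).
g*y = 9.81 * 3.34 = 32.7654.
sqrt(g*y) = sqrt(32.7654) = 5.7241.
Fr = 2.53 / 5.7241 = 0.442.

0.442


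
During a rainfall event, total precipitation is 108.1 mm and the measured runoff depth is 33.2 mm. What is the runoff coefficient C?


The runoff coefficient C = runoff depth / rainfall depth.
C = 33.2 / 108.1
  = 0.3071.

0.3071


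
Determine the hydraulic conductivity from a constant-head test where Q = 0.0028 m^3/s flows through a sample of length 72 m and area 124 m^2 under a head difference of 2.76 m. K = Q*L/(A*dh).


From K = Q*L / (A*dh):
Numerator: Q*L = 0.0028 * 72 = 0.2016.
Denominator: A*dh = 124 * 2.76 = 342.24.
K = 0.2016 / 342.24 = 0.000589 m/s.

0.000589


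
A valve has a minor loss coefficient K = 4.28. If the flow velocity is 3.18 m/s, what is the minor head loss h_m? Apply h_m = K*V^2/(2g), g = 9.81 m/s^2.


Minor loss formula: h_m = K * V^2/(2g).
V^2 = 3.18^2 = 10.1124.
V^2/(2g) = 10.1124 / 19.62 = 0.5154 m.
h_m = 4.28 * 0.5154 = 2.206 m.

2.206


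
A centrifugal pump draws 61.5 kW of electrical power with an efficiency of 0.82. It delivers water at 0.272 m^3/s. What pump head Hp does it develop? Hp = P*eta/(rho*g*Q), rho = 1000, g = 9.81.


Pump head formula: Hp = P * eta / (rho * g * Q).
Numerator: P * eta = 61.5 * 1000 * 0.82 = 50430.0 W.
Denominator: rho * g * Q = 1000 * 9.81 * 0.272 = 2668.32.
Hp = 50430.0 / 2668.32 = 18.9 m.

18.9


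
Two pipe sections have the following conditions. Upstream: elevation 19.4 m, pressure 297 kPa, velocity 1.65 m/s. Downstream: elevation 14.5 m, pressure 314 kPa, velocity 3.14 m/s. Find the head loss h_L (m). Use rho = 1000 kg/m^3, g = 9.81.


Total head at each section: H = z + p/(rho*g) + V^2/(2g).
H1 = 19.4 + 297*1000/(1000*9.81) + 1.65^2/(2*9.81)
   = 19.4 + 30.275 + 0.1388
   = 49.814 m.
H2 = 14.5 + 314*1000/(1000*9.81) + 3.14^2/(2*9.81)
   = 14.5 + 32.008 + 0.5025
   = 47.011 m.
h_L = H1 - H2 = 49.814 - 47.011 = 2.803 m.

2.803


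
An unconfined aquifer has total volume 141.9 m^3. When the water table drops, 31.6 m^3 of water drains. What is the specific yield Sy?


Specific yield Sy = Volume drained / Total volume.
Sy = 31.6 / 141.9
   = 0.2227.

0.2227


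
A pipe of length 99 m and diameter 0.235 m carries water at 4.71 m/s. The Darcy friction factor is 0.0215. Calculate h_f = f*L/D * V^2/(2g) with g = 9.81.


Darcy-Weisbach equation: h_f = f * (L/D) * V^2/(2g).
f * L/D = 0.0215 * 99/0.235 = 9.0574.
V^2/(2g) = 4.71^2 / (2*9.81) = 22.1841 / 19.62 = 1.1307 m.
h_f = 9.0574 * 1.1307 = 10.241 m.

10.241
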